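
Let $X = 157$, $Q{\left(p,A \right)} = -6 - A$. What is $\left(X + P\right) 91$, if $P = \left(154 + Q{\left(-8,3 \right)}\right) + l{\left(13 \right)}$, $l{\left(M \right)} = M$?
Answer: $28665$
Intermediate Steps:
$P = 158$ ($P = \left(154 - 9\right) + 13 = 145 + 13 = 158$)
$\left(X + P\right) 91 = \left(157 + 158\right) 91 = 315 \cdot 91 = 28665$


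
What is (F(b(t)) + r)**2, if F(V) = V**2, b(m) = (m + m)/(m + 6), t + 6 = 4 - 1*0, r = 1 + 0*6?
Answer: 4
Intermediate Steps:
r = 1 (r = 1 + 0 = 1)
t = -2 (t = -6 + (4 - 1*0) = -6 + (4 + 0) = -6 + 4 = -2)
b(m) = 2*m/(6 + m) (b(m) = (2*m)/(6 + m) = 2*m/(6 + m))
(F(b(t)) + r)**2 = ((2*(-2)/(6 - 2))**2 + 1)**2 = ((2*(-2)/4)**2 + 1)**2 = ((2*(-2)*(1/4))**2 + 1)**2 = ((-1)**2 + 1)**2 = (1 + 1)**2 = 2**2 = 4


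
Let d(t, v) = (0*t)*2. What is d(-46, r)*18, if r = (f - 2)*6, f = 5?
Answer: 0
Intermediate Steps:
r = 18 (r = (5 - 2)*6 = 3*6 = 18)
d(t, v) = 0 (d(t, v) = 0*2 = 0)
d(-46, r)*18 = 0*18 = 0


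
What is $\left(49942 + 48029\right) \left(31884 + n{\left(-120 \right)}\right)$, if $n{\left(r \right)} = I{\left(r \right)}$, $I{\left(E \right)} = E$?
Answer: $3111950844$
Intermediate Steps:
$n{\left(r \right)} = r$
$\left(49942 + 48029\right) \left(31884 + n{\left(-120 \right)}\right) = \left(49942 + 48029\right) \left(31884 - 120\right) = 97971 \cdot 31764 = 3111950844$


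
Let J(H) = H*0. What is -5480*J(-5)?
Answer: 0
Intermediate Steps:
J(H) = 0
-5480*J(-5) = -5480*0 = 0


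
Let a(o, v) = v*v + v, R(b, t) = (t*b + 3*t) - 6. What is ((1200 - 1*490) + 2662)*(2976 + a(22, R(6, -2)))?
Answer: 11896416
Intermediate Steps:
R(b, t) = -6 + 3*t + b*t (R(b, t) = (b*t + 3*t) - 6 = (3*t + b*t) - 6 = -6 + 3*t + b*t)
a(o, v) = v + v² (a(o, v) = v² + v = v + v²)
((1200 - 1*490) + 2662)*(2976 + a(22, R(6, -2))) = ((1200 - 1*490) + 2662)*(2976 + (-6 + 3*(-2) + 6*(-2))*(1 + (-6 + 3*(-2) + 6*(-2)))) = ((1200 - 490) + 2662)*(2976 + (-6 - 6 - 12)*(1 + (-6 - 6 - 12))) = (710 + 2662)*(2976 - 24*(1 - 24)) = 3372*(2976 - 24*(-23)) = 3372*(2976 + 552) = 3372*3528 = 11896416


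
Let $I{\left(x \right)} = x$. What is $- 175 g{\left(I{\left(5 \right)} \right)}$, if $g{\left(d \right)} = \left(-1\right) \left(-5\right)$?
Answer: $-875$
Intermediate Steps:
$g{\left(d \right)} = 5$
$- 175 g{\left(I{\left(5 \right)} \right)} = \left(-175\right) 5 = -875$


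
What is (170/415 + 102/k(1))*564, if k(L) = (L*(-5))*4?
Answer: -1097826/415 ≈ -2645.4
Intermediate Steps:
k(L) = -20*L (k(L) = -5*L*4 = -20*L)
(170/415 + 102/k(1))*564 = (170/415 + 102/((-20*1)))*564 = (170*(1/415) + 102/(-20))*564 = (34/83 + 102*(-1/20))*564 = (34/83 - 51/10)*564 = -3893/830*564 = -1097826/415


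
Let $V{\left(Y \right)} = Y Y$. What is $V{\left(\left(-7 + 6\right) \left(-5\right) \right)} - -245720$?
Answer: $245745$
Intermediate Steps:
$V{\left(Y \right)} = Y^{2}$
$V{\left(\left(-7 + 6\right) \left(-5\right) \right)} - -245720 = \left(\left(-7 + 6\right) \left(-5\right)\right)^{2} - -245720 = \left(\left(-1\right) \left(-5\right)\right)^{2} + 245720 = 5^{2} + 245720 = 25 + 245720 = 245745$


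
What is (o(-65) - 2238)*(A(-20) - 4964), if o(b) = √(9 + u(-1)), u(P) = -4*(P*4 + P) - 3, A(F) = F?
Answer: 11154192 - 4984*√26 ≈ 1.1129e+7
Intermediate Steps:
u(P) = -3 - 20*P (u(P) = -4*(4*P + P) - 3 = -20*P - 3 = -3 - 20*P)
o(b) = √26 (o(b) = √(9 + (-3 - 20*(-1))) = √(9 + (-3 + 20)) = √(9 + 17) = √26)
(o(-65) - 2238)*(A(-20) - 4964) = (√26 - 2238)*(-20 - 4964) = (-2238 + √26)*(-4984) = 11154192 - 4984*√26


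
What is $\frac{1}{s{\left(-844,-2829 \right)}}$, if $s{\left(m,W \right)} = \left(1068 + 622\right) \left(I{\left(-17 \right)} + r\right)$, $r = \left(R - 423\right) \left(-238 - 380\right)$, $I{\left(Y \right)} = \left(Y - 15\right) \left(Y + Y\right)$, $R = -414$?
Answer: $\frac{1}{876018260} \approx 1.1415 \cdot 10^{-9}$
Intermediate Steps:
$I{\left(Y \right)} = 2 Y \left(-15 + Y\right)$ ($I{\left(Y \right)} = \left(-15 + Y\right) 2 Y = 2 Y \left(-15 + Y\right)$)
$r = 517266$ ($r = \left(-414 - 423\right) \left(-238 - 380\right) = \left(-837\right) \left(-618\right) = 517266$)
$s{\left(m,W \right)} = 876018260$ ($s{\left(m,W \right)} = \left(1068 + 622\right) \left(2 \left(-17\right) \left(-15 - 17\right) + 517266\right) = 1690 \left(2 \left(-17\right) \left(-32\right) + 517266\right) = 1690 \left(1088 + 517266\right) = 1690 \cdot 518354 = 876018260$)
$\frac{1}{s{\left(-844,-2829 \right)}} = \frac{1}{876018260}$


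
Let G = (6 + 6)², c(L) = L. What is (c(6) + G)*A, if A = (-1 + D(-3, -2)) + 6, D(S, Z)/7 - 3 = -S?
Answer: 7050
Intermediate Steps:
D(S, Z) = 21 - 7*S (D(S, Z) = 21 + 7*(-S) = 21 - 7*S)
G = 144 (G = 12² = 144)
A = 47 (A = (-1 + (21 - 7*(-3))) + 6 = (-1 + (21 + 21)) + 6 = (-1 + 42) + 6 = 41 + 6 = 47)
(c(6) + G)*A = (6 + 144)*47 = 150*47 = 7050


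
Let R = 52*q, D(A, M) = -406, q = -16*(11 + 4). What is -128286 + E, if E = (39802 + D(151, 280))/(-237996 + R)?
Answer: -2677716961/20873 ≈ -1.2829e+5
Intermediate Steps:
q = -240 (q = -16*15 = -240)
R = -12480 (R = 52*(-240) = -12480)
E = -3283/20873 (E = (39802 - 406)/(-237996 - 12480) = 39396/(-250476) = 39396*(-1/250476) = -3283/20873 ≈ -0.15728)
-128286 + E = -128286 - 3283/20873 = -2677716961/20873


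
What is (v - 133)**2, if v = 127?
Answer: 36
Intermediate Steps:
(v - 133)**2 = (127 - 133)**2 = (-6)**2 = 36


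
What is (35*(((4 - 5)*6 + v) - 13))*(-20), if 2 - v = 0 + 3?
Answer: 14000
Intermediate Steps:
v = -1 (v = 2 - (0 + 3) = 2 - 1*3 = 2 - 3 = -1)
(35*(((4 - 5)*6 + v) - 13))*(-20) = (35*(((4 - 5)*6 - 1) - 13))*(-20) = (35*((-1*6 - 1) - 13))*(-20) = (35*((-6 - 1) - 13))*(-20) = (35*(-7 - 13))*(-20) = (35*(-20))*(-20) = -700*(-20) = 14000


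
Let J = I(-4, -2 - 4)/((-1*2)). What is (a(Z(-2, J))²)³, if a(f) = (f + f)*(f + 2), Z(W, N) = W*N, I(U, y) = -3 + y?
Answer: 4001504141376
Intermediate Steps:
J = 9/2 (J = (-3 + (-2 - 4))/((-1*2)) = (-3 - 6)/(-2) = -9*(-½) = 9/2 ≈ 4.5000)
Z(W, N) = N*W
a(f) = 2*f*(2 + f) (a(f) = (2*f)*(2 + f) = 2*f*(2 + f))
(a(Z(-2, J))²)³ = ((2*((9/2)*(-2))*(2 + (9/2)*(-2)))²)³ = ((2*(-9)*(2 - 9))²)³ = ((2*(-9)*(-7))²)³ = (126²)³ = 15876³ = 4001504141376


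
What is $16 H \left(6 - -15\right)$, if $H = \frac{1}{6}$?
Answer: $56$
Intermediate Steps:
$H = \frac{1}{6} \approx 0.16667$
$16 H \left(6 - -15\right) = 16 \cdot \frac{1}{6} \left(6 - -15\right) = \frac{8 \left(6 + 15\right)}{3} = \frac{8}{3} \cdot 21 = 56$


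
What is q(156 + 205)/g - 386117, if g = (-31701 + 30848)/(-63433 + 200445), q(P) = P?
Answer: -378819133/853 ≈ -4.4410e+5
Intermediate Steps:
g = -853/137012 ≈ -0.0062257
q(156 + 205)/g - 386117 = (156 + 205)/(-853/137012) - 386117 = 361*(-137012/853) - 386117 = -49461332/853 - 386117 = -378819133/853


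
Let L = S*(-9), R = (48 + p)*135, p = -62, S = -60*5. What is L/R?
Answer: -10/7 ≈ -1.4286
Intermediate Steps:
S = -300
R = -1890 (R = (48 - 62)*135 = -14*135 = -1890)
L = 2700 (L = -300*(-9) = 2700)
L/R = 2700/(-1890) = 2700*(-1/1890) = -10/7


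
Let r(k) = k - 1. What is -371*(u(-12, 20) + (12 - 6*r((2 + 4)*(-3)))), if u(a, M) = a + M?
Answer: -49714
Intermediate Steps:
u(a, M) = M + a
r(k) = -1 + k
-371*(u(-12, 20) + (12 - 6*r((2 + 4)*(-3)))) = -371*((20 - 12) + (12 - 6*(-1 + (2 + 4)*(-3)))) = -371*(8 + (12 - 6*(-1 + 6*(-3)))) = -371*(8 + (12 - 6*(-1 - 18))) = -371*(8 + (12 - 6*(-19))) = -371*(8 + (12 + 114)) = -371*(8 + 126) = -371*134 = -49714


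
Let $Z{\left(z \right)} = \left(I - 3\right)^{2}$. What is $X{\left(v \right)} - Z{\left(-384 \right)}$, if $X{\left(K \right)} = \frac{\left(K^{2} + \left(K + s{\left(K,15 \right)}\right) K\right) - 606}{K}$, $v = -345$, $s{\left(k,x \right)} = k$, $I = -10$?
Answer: $- \frac{138258}{115} \approx -1202.2$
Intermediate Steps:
$Z{\left(z \right)} = 169$ ($Z{\left(z \right)} = \left(-10 - 3\right)^{2} = \left(-13\right)^{2} = 169$)
$X{\left(K \right)} = \frac{-606 + 3 K^{2}}{K}$ ($X{\left(K \right)} = \frac{\left(K^{2} + \left(K + K\right) K\right) - 606}{K} = \frac{\left(K^{2} + 2 K K\right) - 606}{K} = \frac{\left(K^{2} + 2 K^{2}\right) - 606}{K} = \frac{3 K^{2} - 606}{K} = \frac{-606 + 3 K^{2}}{K}$)
$X{\left(v \right)} - Z{\left(-384 \right)} = \left(- \frac{606}{-345} + 3 \left(-345\right)\right) - 169 = \left(\left(-606\right) \left(- \frac{1}{345}\right) - 1035\right) - 169 = \left(\frac{202}{115} - 1035\right) - 169 = - \frac{118823}{115} - 169 = - \frac{138258}{115}$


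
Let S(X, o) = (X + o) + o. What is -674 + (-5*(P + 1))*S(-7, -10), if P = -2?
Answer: -809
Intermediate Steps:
S(X, o) = X + 2*o
-674 + (-5*(P + 1))*S(-7, -10) = -674 + (-5*(-2 + 1))*(-7 + 2*(-10)) = -674 + (-5*(-1))*(-7 - 20) = -674 + 5*(-27) = -674 - 135 = -809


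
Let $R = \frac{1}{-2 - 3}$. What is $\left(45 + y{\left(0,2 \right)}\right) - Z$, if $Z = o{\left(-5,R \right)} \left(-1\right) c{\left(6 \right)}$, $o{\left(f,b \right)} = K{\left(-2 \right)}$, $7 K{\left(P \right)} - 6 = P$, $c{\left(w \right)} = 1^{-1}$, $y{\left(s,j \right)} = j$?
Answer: $\frac{333}{7} \approx 47.571$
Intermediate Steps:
$c{\left(w \right)} = 1$
$R = - \frac{1}{5}$ ($R = \frac{1}{-5} = - \frac{1}{5} \approx -0.2$)
$K{\left(P \right)} = \frac{6}{7} + \frac{P}{7}$
$o{\left(f,b \right)} = \frac{4}{7}$ ($o{\left(f,b \right)} = \frac{6}{7} + \frac{1}{7} \left(-2\right) = \frac{6}{7} - \frac{2}{7} = \frac{4}{7}$)
$Z = - \frac{4}{7}$ ($Z = \frac{4}{7} \left(-1\right) 1 = \left(- \frac{4}{7}\right) 1 = - \frac{4}{7} \approx -0.57143$)
$\left(45 + y{\left(0,2 \right)}\right) - Z = \left(45 + 2\right) - - \frac{4}{7} = 47 + \frac{4}{7} = \frac{333}{7}$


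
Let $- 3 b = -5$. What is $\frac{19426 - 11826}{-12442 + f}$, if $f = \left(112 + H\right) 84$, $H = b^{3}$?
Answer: $- \frac{34200}{11903} \approx -2.8732$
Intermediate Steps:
$b = \frac{5}{3}$ ($b = \left(- \frac{1}{3}\right) \left(-5\right) = \frac{5}{3} \approx 1.6667$)
$H = \frac{125}{27}$ ($H = \left(\frac{5}{3}\right)^{3} = \frac{125}{27} \approx 4.6296$)
$f = \frac{88172}{9}$ ($f = \left(112 + \frac{125}{27}\right) 84 = \frac{3149}{27} \cdot 84 = \frac{88172}{9} \approx 9796.9$)
$\frac{19426 - 11826}{-12442 + f} = \frac{19426 - 11826}{-12442 + \frac{88172}{9}} = \frac{7600}{- \frac{23806}{9}} = 7600 \left(- \frac{9}{23806}\right) = - \frac{34200}{11903}$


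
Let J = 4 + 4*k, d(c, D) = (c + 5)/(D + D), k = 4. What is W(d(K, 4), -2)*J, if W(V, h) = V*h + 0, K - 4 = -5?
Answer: -20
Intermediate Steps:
K = -1 (K = 4 - 5 = -1)
d(c, D) = (5 + c)/(2*D) (d(c, D) = (5 + c)/((2*D)) = (5 + c)*(1/(2*D)) = (5 + c)/(2*D))
W(V, h) = V*h
J = 20 (J = 4 + 4*4 = 4 + 16 = 20)
W(d(K, 4), -2)*J = (((½)*(5 - 1)/4)*(-2))*20 = (((½)*(¼)*4)*(-2))*20 = ((½)*(-2))*20 = -1*20 = -20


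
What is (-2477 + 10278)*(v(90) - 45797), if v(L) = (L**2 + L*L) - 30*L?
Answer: -251948897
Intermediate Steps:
v(L) = -30*L + 2*L**2 (v(L) = (L**2 + L**2) - 30*L = 2*L**2 - 30*L = -30*L + 2*L**2)
(-2477 + 10278)*(v(90) - 45797) = (-2477 + 10278)*(2*90*(-15 + 90) - 45797) = 7801*(2*90*75 - 45797) = 7801*(13500 - 45797) = 7801*(-32297) = -251948897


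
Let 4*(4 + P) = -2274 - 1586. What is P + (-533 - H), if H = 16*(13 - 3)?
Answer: -1662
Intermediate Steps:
P = -969 (P = -4 + (-2274 - 1586)/4 = -4 + (¼)*(-3860) = -4 - 965 = -969)
H = 160 (H = 16*10 = 160)
P + (-533 - H) = -969 + (-533 - 1*160) = -969 + (-533 - 160) = -969 - 693 = -1662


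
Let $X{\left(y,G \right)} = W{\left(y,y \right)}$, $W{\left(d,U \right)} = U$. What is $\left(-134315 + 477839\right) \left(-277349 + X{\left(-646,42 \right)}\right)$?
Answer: $-95497954380$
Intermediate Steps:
$X{\left(y,G \right)} = y$
$\left(-134315 + 477839\right) \left(-277349 + X{\left(-646,42 \right)}\right) = \left(-134315 + 477839\right) \left(-277349 - 646\right) = 343524 \left(-277995\right) = -95497954380$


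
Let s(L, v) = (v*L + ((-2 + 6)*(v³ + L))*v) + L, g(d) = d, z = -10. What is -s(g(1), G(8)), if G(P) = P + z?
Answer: -55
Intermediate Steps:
G(P) = -10 + P (G(P) = P - 10 = -10 + P)
s(L, v) = L + L*v + v*(4*L + 4*v³) (s(L, v) = (L*v + (4*(L + v³))*v) + L = (L*v + (4*L + 4*v³)*v) + L = (L*v + v*(4*L + 4*v³)) + L = L + L*v + v*(4*L + 4*v³))
-s(g(1), G(8)) = -(1 + 4*(-10 + 8)⁴ + 5*1*(-10 + 8)) = -(1 + 4*(-2)⁴ + 5*1*(-2)) = -(1 + 4*16 - 10) = -(1 + 64 - 10) = -1*55 = -55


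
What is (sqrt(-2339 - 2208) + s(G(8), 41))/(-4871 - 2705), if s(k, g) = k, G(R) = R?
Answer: -1/947 - I*sqrt(4547)/7576 ≈ -0.001056 - 0.0089007*I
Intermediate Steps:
(sqrt(-2339 - 2208) + s(G(8), 41))/(-4871 - 2705) = (sqrt(-2339 - 2208) + 8)/(-4871 - 2705) = (sqrt(-4547) + 8)/(-7576) = (I*sqrt(4547) + 8)*(-1/7576) = (8 + I*sqrt(4547))*(-1/7576) = -1/947 - I*sqrt(4547)/7576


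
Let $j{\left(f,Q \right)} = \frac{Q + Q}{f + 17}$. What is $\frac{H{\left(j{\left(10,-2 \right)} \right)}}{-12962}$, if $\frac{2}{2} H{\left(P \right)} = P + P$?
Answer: $\frac{4}{174987} \approx 2.2859 \cdot 10^{-5}$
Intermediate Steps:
$j{\left(f,Q \right)} = \frac{2 Q}{17 + f}$
$H{\left(P \right)} = 2 P$ ($H{\left(P \right)} = P + P = 2 P$)
$\frac{H{\left(j{\left(10,-2 \right)} \right)}}{-12962} = \frac{2 \cdot 2 \left(-2\right) \frac{1}{17 + 10}}{-12962} = 2 \cdot 2 \left(-2\right) \frac{1}{27} \left(- \frac{1}{12962}\right) = 2 \left(- \frac{4}{27}\right) \left(- \frac{1}{12962}\right) = \left(- \frac{8}{27}\right) \left(- \frac{1}{12962}\right) = \frac{4}{174987}$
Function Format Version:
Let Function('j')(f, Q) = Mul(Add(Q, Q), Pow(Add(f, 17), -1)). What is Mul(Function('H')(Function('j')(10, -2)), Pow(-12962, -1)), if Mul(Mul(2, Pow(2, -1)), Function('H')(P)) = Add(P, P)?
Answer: Rational(4, 174987) ≈ 2.2859e-5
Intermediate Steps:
Function('j')(f, Q) = Mul(2, Q, Pow(Add(17, f), -1)) (Function('j')(f, Q) = Mul(Mul(2, Q), Pow(Add(17, f), -1)) = Mul(2, Q, Pow(Add(17, f), -1)))
Function('H')(P) = Mul(2, P) (Function('H')(P) = Add(P, P) = Mul(2, P))
Mul(Function('H')(Function('j')(10, -2)), Pow(-12962, -1)) = Mul(Mul(2, Mul(2, -2, Pow(Add(17, 10), -1))), Pow(-12962, -1)) = Mul(Mul(2, Mul(2, -2, Pow(27, -1))), Rational(-1, 12962)) = Mul(Mul(2, Mul(2, -2, Rational(1, 27))), Rational(-1, 12962)) = Mul(Mul(2, Rational(-4, 27)), Rational(-1, 12962)) = Mul(Rational(-8, 27), Rational(-1, 12962)) = Rational(4, 174987)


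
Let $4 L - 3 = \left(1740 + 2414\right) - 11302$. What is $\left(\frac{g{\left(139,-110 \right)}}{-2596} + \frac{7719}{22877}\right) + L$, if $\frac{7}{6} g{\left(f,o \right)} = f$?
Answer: $- \frac{742460167345}{415720844} \approx -1786.0$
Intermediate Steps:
$g{\left(f,o \right)} = \frac{6 f}{7}$
$L = - \frac{7145}{4}$ ($L = \frac{3}{4} + \frac{\left(1740 + 2414\right) - 11302}{4} = \frac{3}{4} + \frac{4154 - 11302}{4} = \frac{3}{4} + \frac{1}{4} \left(-7148\right) = \frac{3}{4} - 1787 = - \frac{7145}{4} \approx -1786.3$)
$\left(\frac{g{\left(139,-110 \right)}}{-2596} + \frac{7719}{22877}\right) + L = \left(\frac{\frac{6}{7} \cdot 139}{-2596} + \frac{7719}{22877}\right) - \frac{7145}{4} = \left(\frac{834}{7} \left(- \frac{1}{2596}\right) + 7719 \cdot \frac{1}{22877}\right) - \frac{7145}{4} = \left(- \frac{417}{9086} + \frac{7719}{22877}\right) - \frac{7145}{4} = \frac{60595125}{207860422} - \frac{7145}{4} = - \frac{742460167345}{415720844}$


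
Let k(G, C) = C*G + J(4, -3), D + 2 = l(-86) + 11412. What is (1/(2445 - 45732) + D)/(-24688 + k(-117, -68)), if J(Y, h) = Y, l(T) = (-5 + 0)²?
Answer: -123746711/181026234 ≈ -0.68358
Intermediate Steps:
l(T) = 25 (l(T) = (-5)² = 25)
D = 11435 (D = -2 + (25 + 11412) = -2 + 11437 = 11435)
k(G, C) = 4 + C*G (k(G, C) = C*G + 4 = 4 + C*G)
(1/(2445 - 45732) + D)/(-24688 + k(-117, -68)) = (1/(2445 - 45732) + 11435)/(-24688 + (4 - 68*(-117))) = (1/(-43287) + 11435)/(-24688 + (4 + 7956)) = (-1/43287 + 11435)/(-24688 + 7960) = (494986844/43287)/(-16728) = (494986844/43287)*(-1/16728) = -123746711/181026234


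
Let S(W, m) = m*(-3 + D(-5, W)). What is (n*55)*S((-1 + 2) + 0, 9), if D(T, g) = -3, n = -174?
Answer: 516780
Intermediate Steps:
S(W, m) = -6*m (S(W, m) = m*(-3 - 3) = m*(-6) = -6*m)
(n*55)*S((-1 + 2) + 0, 9) = (-174*55)*(-6*9) = -9570*(-54) = 516780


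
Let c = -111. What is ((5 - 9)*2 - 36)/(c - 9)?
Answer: 11/30 ≈ 0.36667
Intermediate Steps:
((5 - 9)*2 - 36)/(c - 9) = ((5 - 9)*2 - 36)/(-111 - 9) = (-4*2 - 36)/(-120) = (-8 - 36)*(-1/120) = -44*(-1/120) = 11/30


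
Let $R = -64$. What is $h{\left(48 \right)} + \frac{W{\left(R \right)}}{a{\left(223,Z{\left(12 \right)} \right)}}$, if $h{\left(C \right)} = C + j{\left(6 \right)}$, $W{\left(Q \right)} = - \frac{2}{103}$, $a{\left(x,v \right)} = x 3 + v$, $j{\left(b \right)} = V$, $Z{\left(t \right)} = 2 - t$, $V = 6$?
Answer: $\frac{3665356}{67877} \approx 54.0$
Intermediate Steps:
$j{\left(b \right)} = 6$
$a{\left(x,v \right)} = v + 3 x$ ($a{\left(x,v \right)} = 3 x + v = v + 3 x$)
$W{\left(Q \right)} = - \frac{2}{103}$ ($W{\left(Q \right)} = \left(-2\right) \frac{1}{103} = - \frac{2}{103}$)
$h{\left(C \right)} = 6 + C$ ($h{\left(C \right)} = C + 6 = 6 + C$)
$h{\left(48 \right)} + \frac{W{\left(R \right)}}{a{\left(223,Z{\left(12 \right)} \right)}} = \left(6 + 48\right) - \frac{2}{103 \left(\left(2 - 12\right) + 3 \cdot 223\right)} = 54 - \frac{2}{103 \left(\left(2 - 12\right) + 669\right)} = 54 - \frac{2}{103 \left(-10 + 669\right)} = 54 - \frac{2}{103 \cdot 659} = 54 - \frac{2}{67877} = \frac{3665356}{67877}$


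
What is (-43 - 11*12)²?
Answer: 30625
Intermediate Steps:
(-43 - 11*12)² = (-43 - 132)² = (-175)² = 30625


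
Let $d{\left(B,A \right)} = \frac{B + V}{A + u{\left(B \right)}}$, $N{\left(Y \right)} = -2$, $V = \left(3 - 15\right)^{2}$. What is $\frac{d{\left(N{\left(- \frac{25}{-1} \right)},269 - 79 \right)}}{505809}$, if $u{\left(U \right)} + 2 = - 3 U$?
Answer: $\frac{71}{49063473} \approx 1.4471 \cdot 10^{-6}$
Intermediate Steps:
$V = 144$ ($V = \left(-12\right)^{2} = 144$)
$u{\left(U \right)} = -2 - 3 U$
$d{\left(B,A \right)} = \frac{144 + B}{-2 + A - 3 B}$ ($d{\left(B,A \right)} = \frac{B + 144}{A - \left(2 + 3 B\right)} = \frac{144 + B}{-2 + A - 3 B}$)
$\frac{d{\left(N{\left(- \frac{25}{-1} \right)},269 - 79 \right)}}{505809} = \frac{\frac{1}{-2 + \left(269 - 79\right) - -6} \left(144 - 2\right)}{505809} = \frac{1}{-2 + 190 + 6} \cdot 142 \cdot \frac{1}{505809} = \frac{1}{194} \cdot 142 \cdot \frac{1}{505809} = \frac{71}{97} \cdot \frac{1}{505809} = \frac{71}{49063473}$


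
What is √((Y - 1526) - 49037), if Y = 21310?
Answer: 7*I*√597 ≈ 171.04*I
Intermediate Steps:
√((Y - 1526) - 49037) = √((21310 - 1526) - 49037) = √(19784 - 49037) = √(-29253) = 7*I*√597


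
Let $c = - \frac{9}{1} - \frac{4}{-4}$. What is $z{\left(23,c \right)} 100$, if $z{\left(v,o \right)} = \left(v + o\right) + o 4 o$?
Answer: $27100$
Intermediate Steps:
$c = -8$ ($c = \left(-9\right) 1 - -1 = -9 + 1 = -8$)
$z{\left(v,o \right)} = o + v + 4 o^{2}$ ($z{\left(v,o \right)} = \left(o + v\right) + 4 o o = \left(o + v\right) + 4 o^{2} = o + v + 4 o^{2}$)
$z{\left(23,c \right)} 100 = \left(-8 + 23 + 4 \left(-8\right)^{2}\right) 100 = \left(-8 + 23 + 4 \cdot 64\right) 100 = \left(-8 + 23 + 256\right) 100 = 271 \cdot 100 = 27100$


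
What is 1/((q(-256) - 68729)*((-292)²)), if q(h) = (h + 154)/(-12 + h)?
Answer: -67/392625159320 ≈ -1.7065e-10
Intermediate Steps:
q(h) = (154 + h)/(-12 + h)
1/((q(-256) - 68729)*((-292)²)) = 1/(((154 - 256)/(-12 - 256) - 68729)*((-292)²)) = 1/(-102/(-268) - 68729*85264) = (1/85264)/(-1/268*(-102) - 68729) = (1/85264)/(51/134 - 68729) = (1/85264)/(-9209635/134) = -134/9209635*1/85264 = -67/392625159320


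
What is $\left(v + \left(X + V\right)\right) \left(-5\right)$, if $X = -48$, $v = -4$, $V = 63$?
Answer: $-55$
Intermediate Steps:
$\left(v + \left(X + V\right)\right) \left(-5\right) = \left(-4 + \left(-48 + 63\right)\right) \left(-5\right) = \left(-4 + 15\right) \left(-5\right) = 11 \left(-5\right) = -55$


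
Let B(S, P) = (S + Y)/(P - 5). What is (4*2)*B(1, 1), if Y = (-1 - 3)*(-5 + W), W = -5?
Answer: -82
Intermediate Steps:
Y = 40 (Y = (-1 - 3)*(-5 - 5) = -4*(-10) = 40)
B(S, P) = (40 + S)/(-5 + P) (B(S, P) = (S + 40)/(P - 5) = (40 + S)/(-5 + P))
(4*2)*B(1, 1) = (4*2)*((40 + 1)/(-5 + 1)) = 8*(41/(-4)) = 8*(-¼*41) = 8*(-41/4) = -82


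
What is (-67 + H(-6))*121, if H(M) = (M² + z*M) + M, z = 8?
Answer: -10285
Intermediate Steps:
H(M) = M² + 9*M (H(M) = (M² + 8*M) + M = M² + 9*M)
(-67 + H(-6))*121 = (-67 - 6*(9 - 6))*121 = (-67 - 6*3)*121 = (-67 - 18)*121 = -85*121 = -10285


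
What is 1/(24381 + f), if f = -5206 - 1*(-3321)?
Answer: 1/22496 ≈ 4.4452e-5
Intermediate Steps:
f = -1885 (f = -5206 + 3321 = -1885)
1/(24381 + f) = 1/(24381 - 1885) = 1/22496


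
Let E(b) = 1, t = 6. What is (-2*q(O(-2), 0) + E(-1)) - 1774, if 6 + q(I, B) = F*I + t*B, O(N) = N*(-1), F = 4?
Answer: -1777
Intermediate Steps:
O(N) = -N
q(I, B) = -6 + 4*I + 6*B (q(I, B) = -6 + (4*I + 6*B) = -6 + 4*I + 6*B)
(-2*q(O(-2), 0) + E(-1)) - 1774 = (-2*(-6 + 4*(-1*(-2)) + 6*0) + 1) - 1774 = (-2*(-6 + 4*2 + 0) + 1) - 1774 = (-2*(-6 + 8 + 0) + 1) - 1774 = (-2*2 + 1) - 1774 = (-4 + 1) - 1774 = -3 - 1774 = -1777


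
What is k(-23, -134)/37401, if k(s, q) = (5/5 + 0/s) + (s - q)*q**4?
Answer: 5112627271/5343 ≈ 9.5688e+5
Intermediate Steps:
k(s, q) = 1 + q**4*(s - q) (k(s, q) = (5*(1/5) + 0) + q**4*(s - q) = (1 + 0) + q**4*(s - q) = 1 + q**4*(s - q))
k(-23, -134)/37401 = (1 - 1*(-134)**5 - 23*(-134)**4)/37401 = (1 - 1*(-43204003424) - 23*322417936)*(1/37401) = (1 + 43204003424 - 7415612528)*(1/37401) = 35788390897*(1/37401) = 5112627271/5343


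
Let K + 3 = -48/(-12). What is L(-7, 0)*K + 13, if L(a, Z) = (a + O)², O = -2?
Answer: 94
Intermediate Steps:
K = 1 (K = -3 - 48/(-12) = -3 - 48*(-1/12) = -3 + 4 = 1)
L(a, Z) = (-2 + a)² (L(a, Z) = (a - 2)² = (-2 + a)²)
L(-7, 0)*K + 13 = (-2 - 7)²*1 + 13 = (-9)²*1 + 13 = 81*1 + 13 = 81 + 13 = 94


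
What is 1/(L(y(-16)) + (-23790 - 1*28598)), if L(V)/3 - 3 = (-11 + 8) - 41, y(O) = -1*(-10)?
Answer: -1/52511 ≈ -1.9044e-5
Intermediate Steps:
y(O) = 10
L(V) = -123 (L(V) = 9 + 3*((-11 + 8) - 41) = 9 + 3*(-3 - 41) = 9 + 3*(-44) = 9 - 132 = -123)
1/(L(y(-16)) + (-23790 - 1*28598)) = 1/(-123 + (-23790 - 1*28598)) = 1/(-123 + (-23790 - 28598)) = 1/(-123 - 52388) = 1/(-52511) = -1/52511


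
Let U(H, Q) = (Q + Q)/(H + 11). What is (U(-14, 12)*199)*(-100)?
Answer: 159200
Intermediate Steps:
U(H, Q) = 2*Q/(11 + H) (U(H, Q) = (2*Q)/(11 + H) = 2*Q/(11 + H))
(U(-14, 12)*199)*(-100) = ((2*12/(11 - 14))*199)*(-100) = ((2*12/(-3))*199)*(-100) = ((2*12*(-⅓))*199)*(-100) = -8*199*(-100) = -1592*(-100) = 159200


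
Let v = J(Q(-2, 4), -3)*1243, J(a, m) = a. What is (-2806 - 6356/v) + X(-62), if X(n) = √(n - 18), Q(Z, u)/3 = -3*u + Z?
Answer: -10463120/3729 + 4*I*√5 ≈ -2805.9 + 8.9443*I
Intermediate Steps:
Q(Z, u) = -9*u + 3*Z (Q(Z, u) = 3*(-3*u + Z) = 3*(Z - 3*u) = -9*u + 3*Z)
v = -52206 (v = (-9*4 + 3*(-2))*1243 = (-36 - 6)*1243 = -42*1243 = -52206)
X(n) = √(-18 + n)
(-2806 - 6356/v) + X(-62) = (-2806 - 6356/(-52206)) + √(-18 - 62) = (-2806 - 6356*(-1/52206)) + √(-80) = (-2806 + 454/3729) + 4*I*√5 = -10463120/3729 + 4*I*√5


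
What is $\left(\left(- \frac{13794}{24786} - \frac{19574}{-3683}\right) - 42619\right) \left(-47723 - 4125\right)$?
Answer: $\frac{33615818362884880}{15214473} \approx 2.2095 \cdot 10^{9}$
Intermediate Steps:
$\left(\left(- \frac{13794}{24786} - \frac{19574}{-3683}\right) - 42619\right) \left(-47723 - 4125\right) = \left(\left(\left(-13794\right) \frac{1}{24786} - - \frac{19574}{3683}\right) - 42619\right) \left(-51848\right) = \left(\left(- \frac{2299}{4131} + \frac{19574}{3683}\right) - 42619\right) \left(-51848\right) = \left(\frac{72392977}{15214473} - 42619\right) \left(-51848\right) = \left(- \frac{648353231810}{15214473}\right) \left(-51848\right) = \frac{33615818362884880}{15214473}$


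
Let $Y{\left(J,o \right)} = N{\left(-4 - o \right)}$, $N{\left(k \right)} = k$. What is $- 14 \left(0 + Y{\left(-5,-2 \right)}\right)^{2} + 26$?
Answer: $-30$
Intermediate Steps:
$Y{\left(J,o \right)} = -4 - o$
$- 14 \left(0 + Y{\left(-5,-2 \right)}\right)^{2} + 26 = - 14 \left(0 - 2\right)^{2} + 26 = - 14 \left(-2\right)^{2} + 26 = \left(-14\right) 4 + 26 = -56 + 26 = -30$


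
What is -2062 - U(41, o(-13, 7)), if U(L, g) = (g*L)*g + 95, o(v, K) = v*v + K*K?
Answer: -1950641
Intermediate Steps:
o(v, K) = K² + v² (o(v, K) = v² + K² = K² + v²)
U(L, g) = 95 + L*g² (U(L, g) = (L*g)*g + 95 = L*g² + 95 = 95 + L*g²)
-2062 - U(41, o(-13, 7)) = -2062 - (95 + 41*(7² + (-13)²)²) = -2062 - (95 + 41*(49 + 169)²) = -2062 - (95 + 41*218²) = -2062 - (95 + 41*47524) = -2062 - (95 + 1948484) = -2062 - 1*1948579 = -2062 - 1948579 = -1950641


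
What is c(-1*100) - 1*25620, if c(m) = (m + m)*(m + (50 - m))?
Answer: -35620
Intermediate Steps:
c(m) = 100*m (c(m) = (2*m)*50 = 100*m)
c(-1*100) - 1*25620 = 100*(-1*100) - 1*25620 = 100*(-100) - 25620 = -10000 - 25620 = -35620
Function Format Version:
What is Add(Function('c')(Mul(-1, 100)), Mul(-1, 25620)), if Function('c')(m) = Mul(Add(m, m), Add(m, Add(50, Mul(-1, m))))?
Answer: -35620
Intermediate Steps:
Function('c')(m) = Mul(100, m) (Function('c')(m) = Mul(Mul(2, m), 50) = Mul(100, m))
Add(Function('c')(Mul(-1, 100)), Mul(-1, 25620)) = Add(Mul(100, Mul(-1, 100)), Mul(-1, 25620)) = Add(Mul(100, -100), -25620) = Add(-10000, -25620) = -35620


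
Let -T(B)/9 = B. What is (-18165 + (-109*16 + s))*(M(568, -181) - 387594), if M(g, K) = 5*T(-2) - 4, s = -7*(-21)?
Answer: 7657933096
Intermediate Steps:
T(B) = -9*B
s = 147
M(g, K) = 86 (M(g, K) = 5*(-9*(-2)) - 4 = 5*18 - 4 = 90 - 4 = 86)
(-18165 + (-109*16 + s))*(M(568, -181) - 387594) = (-18165 + (-109*16 + 147))*(86 - 387594) = (-18165 + (-1744 + 147))*(-387508) = (-18165 - 1597)*(-387508) = -19762*(-387508) = 7657933096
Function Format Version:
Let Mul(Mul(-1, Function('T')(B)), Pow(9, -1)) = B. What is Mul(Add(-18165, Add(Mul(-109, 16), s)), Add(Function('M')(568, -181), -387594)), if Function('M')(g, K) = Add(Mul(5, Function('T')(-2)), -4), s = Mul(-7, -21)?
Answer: 7657933096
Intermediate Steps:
Function('T')(B) = Mul(-9, B)
s = 147
Function('M')(g, K) = 86 (Function('M')(g, K) = Add(Mul(5, Mul(-9, -2)), -4) = Add(Mul(5, 18), -4) = Add(90, -4) = 86)
Mul(Add(-18165, Add(Mul(-109, 16), s)), Add(Function('M')(568, -181), -387594)) = Mul(Add(-18165, Add(Mul(-109, 16), 147)), Add(86, -387594)) = Mul(Add(-18165, Add(-1744, 147)), -387508) = Mul(Add(-18165, -1597), -387508) = Mul(-19762, -387508) = 7657933096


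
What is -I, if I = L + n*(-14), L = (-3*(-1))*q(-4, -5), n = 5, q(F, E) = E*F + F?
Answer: 22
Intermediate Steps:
q(F, E) = F + E*F
L = 48 (L = (-3*(-1))*(-4*(1 - 5)) = 3*(-4*(-4)) = 3*16 = 48)
I = -22 (I = 48 + 5*(-14) = 48 - 70 = -22)
-I = -1*(-22) = 22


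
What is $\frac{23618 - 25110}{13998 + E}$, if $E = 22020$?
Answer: $- \frac{746}{18009} \approx -0.041424$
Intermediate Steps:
$\frac{23618 - 25110}{13998 + E} = \frac{23618 - 25110}{13998 + 22020} = - \frac{1492}{36018} = \left(-1492\right) \frac{1}{36018} = - \frac{746}{18009}$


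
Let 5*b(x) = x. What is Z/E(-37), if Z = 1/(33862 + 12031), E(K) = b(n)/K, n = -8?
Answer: 185/367144 ≈ 0.00050389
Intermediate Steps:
b(x) = x/5
E(K) = -8/(5*K) (E(K) = ((⅕)*(-8))/K = -8/(5*K))
Z = 1/45893 ≈ 2.1790e-5
Z/E(-37) = 1/(45893*((-8/5/(-37)))) = 1/(45893*((-8/5*(-1/37)))) = 1/(45893*(8/185)) = (1/45893)*(185/8) = 185/367144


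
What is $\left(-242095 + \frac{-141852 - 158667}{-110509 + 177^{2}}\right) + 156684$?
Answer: $- \frac{6762542461}{79180} \approx -85407.0$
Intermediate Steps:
$\left(-242095 + \frac{-141852 - 158667}{-110509 + 177^{2}}\right) + 156684 = \left(-242095 - \frac{300519}{-110509 + 31329}\right) + 156684 = \left(-242095 - \frac{300519}{-79180}\right) + 156684 = \left(-242095 - - \frac{300519}{79180}\right) + 156684 = \left(-242095 + \frac{300519}{79180}\right) + 156684 = - \frac{19168781581}{79180} + 156684 = - \frac{6762542461}{79180}$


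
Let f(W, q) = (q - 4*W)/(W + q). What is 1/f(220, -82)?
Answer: -69/481 ≈ -0.14345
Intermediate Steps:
f(W, q) = (q - 4*W)/(W + q)
1/f(220, -82) = 1/((-82 - 4*220)/(220 - 82)) = 1/((-82 - 880)/138) = 1/((1/138)*(-962)) = 1/(-481/69) = -69/481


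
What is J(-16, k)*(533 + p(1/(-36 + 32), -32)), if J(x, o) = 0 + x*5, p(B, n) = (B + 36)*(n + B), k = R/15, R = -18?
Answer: 49595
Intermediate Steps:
k = -6/5 (k = -18/15 = -18*1/15 = -6/5 ≈ -1.2000)
p(B, n) = (36 + B)*(B + n)
J(x, o) = 5*x (J(x, o) = 0 + 5*x = 5*x)
J(-16, k)*(533 + p(1/(-36 + 32), -32)) = (5*(-16))*(533 + ((1/(-36 + 32))² + 36/(-36 + 32) + 36*(-32) - 32/(-36 + 32))) = -80*(533 + ((1/(-4))² + 36/(-4) - 1152 - 32/(-4))) = -80*(533 + ((-¼)² + 36*(-¼) - 1152 - ¼*(-32))) = -80*(533 + (1/16 - 9 - 1152 + 8)) = -80*(533 - 18447/16) = -80*(-9919/16) = 49595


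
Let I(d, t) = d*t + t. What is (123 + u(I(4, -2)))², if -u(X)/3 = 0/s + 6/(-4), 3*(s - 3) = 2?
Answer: 65025/4 ≈ 16256.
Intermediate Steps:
s = 11/3 (s = 3 + (⅓)*2 = 3 + ⅔ = 11/3 ≈ 3.6667)
I(d, t) = t + d*t
u(X) = 9/2 (u(X) = -3*(0/(11/3) + 6/(-4)) = -3*(0*(3/11) + 6*(-¼)) = -3*(0 - 3/2) = -3*(-3/2) = 9/2)
(123 + u(I(4, -2)))² = (123 + 9/2)² = (255/2)² = 65025/4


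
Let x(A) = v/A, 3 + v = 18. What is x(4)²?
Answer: 225/16 ≈ 14.063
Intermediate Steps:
v = 15 (v = -3 + 18 = 15)
x(A) = 15/A
x(4)² = (15/4)² = 225/16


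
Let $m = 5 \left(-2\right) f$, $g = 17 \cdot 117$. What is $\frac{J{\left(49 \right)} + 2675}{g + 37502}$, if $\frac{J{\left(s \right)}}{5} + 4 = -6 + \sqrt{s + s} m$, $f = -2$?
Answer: $\frac{2625}{39491} + \frac{700 \sqrt{2}}{39491} \approx 0.091539$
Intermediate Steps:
$g = 1989$
$m = 20$ ($m = 5 \left(-2\right) \left(-2\right) = \left(-10\right) \left(-2\right) = 20$)
$J{\left(s \right)} = -50 + 100 \sqrt{2} \sqrt{s}$ ($J{\left(s \right)} = -20 + 5 \left(-6 + \sqrt{s + s} 20\right) = -20 + 5 \left(-6 + \sqrt{2 s} 20\right) = -20 + 5 \left(-6 + \sqrt{2} \sqrt{s} 20\right) = -20 + 5 \left(-6 + 20 \sqrt{2} \sqrt{s}\right) = -20 + \left(-30 + 100 \sqrt{2} \sqrt{s}\right) = -50 + 100 \sqrt{2} \sqrt{s}$)
$\frac{J{\left(49 \right)} + 2675}{g + 37502} = \frac{\left(-50 + 100 \sqrt{2} \sqrt{49}\right) + 2675}{1989 + 37502} = \frac{\left(-50 + 100 \sqrt{2} \cdot 7\right) + 2675}{39491} = \left(\left(-50 + 700 \sqrt{2}\right) + 2675\right) \frac{1}{39491} = \left(2625 + 700 \sqrt{2}\right) \frac{1}{39491} = \frac{2625}{39491} + \frac{700 \sqrt{2}}{39491}$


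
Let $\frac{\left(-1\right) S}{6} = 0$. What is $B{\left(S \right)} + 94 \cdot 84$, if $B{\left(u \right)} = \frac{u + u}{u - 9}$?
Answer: $7896$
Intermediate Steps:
$S = 0$ ($S = \left(-6\right) 0 = 0$)
$B{\left(u \right)} = \frac{2 u}{-9 + u}$
$B{\left(S \right)} + 94 \cdot 84 = 2 \cdot 0 \frac{1}{-9 + 0} + 94 \cdot 84 = 2 \cdot 0 \frac{1}{-9} + 7896 = 2 \cdot 0 \left(- \frac{1}{9}\right) + 7896 = 0 + 7896 = 7896$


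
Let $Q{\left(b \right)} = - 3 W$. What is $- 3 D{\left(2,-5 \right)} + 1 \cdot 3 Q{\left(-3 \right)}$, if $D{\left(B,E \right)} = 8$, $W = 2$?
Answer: $-42$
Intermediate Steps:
$Q{\left(b \right)} = -6$ ($Q{\left(b \right)} = \left(-3\right) 2 = -6$)
$- 3 D{\left(2,-5 \right)} + 1 \cdot 3 Q{\left(-3 \right)} = \left(-3\right) 8 + 1 \cdot 3 \left(-6\right) = -24 + 3 \left(-6\right) = -24 - 18 = -42$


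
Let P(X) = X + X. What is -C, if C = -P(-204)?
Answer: -408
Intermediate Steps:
P(X) = 2*X
C = 408 (C = -2*(-204) = -1*(-408) = 408)
-C = -1*408 = -408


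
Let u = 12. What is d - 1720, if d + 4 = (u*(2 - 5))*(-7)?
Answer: -1472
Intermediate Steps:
d = 248 (d = -4 + (12*(2 - 5))*(-7) = -4 + (12*(-3))*(-7) = -4 - 36*(-7) = -4 + 252 = 248)
d - 1720 = 248 - 1720 = -1472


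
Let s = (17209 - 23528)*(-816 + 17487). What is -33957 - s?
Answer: 105310092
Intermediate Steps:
s = -105344049 (s = -6319*16671 = -105344049)
-33957 - s = -33957 - 1*(-105344049) = -33957 + 105344049 = 105310092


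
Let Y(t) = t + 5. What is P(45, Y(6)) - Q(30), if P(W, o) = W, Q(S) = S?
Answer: 15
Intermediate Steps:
Y(t) = 5 + t
P(45, Y(6)) - Q(30) = 45 - 1*30 = 45 - 30 = 15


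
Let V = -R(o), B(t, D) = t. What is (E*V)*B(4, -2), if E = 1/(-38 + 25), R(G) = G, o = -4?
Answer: -16/13 ≈ -1.2308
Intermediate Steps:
E = -1/13 (E = 1/(-13) = -1/13 ≈ -0.076923)
V = 4 (V = -1*(-4) = 4)
(E*V)*B(4, -2) = -1/13*4*4 = -4/13*4 = -16/13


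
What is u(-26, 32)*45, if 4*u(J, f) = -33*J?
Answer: 19305/2 ≈ 9652.5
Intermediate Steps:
u(J, f) = -33*J/4 (u(J, f) = (-33*J)/4 = -33*J/4)
u(-26, 32)*45 = -33/4*(-26)*45 = (429/2)*45 = 19305/2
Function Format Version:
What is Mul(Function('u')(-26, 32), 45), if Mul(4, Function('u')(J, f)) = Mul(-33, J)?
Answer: Rational(19305, 2) ≈ 9652.5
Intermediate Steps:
Function('u')(J, f) = Mul(Rational(-33, 4), J) (Function('u')(J, f) = Mul(Rational(1, 4), Mul(-33, J)) = Mul(Rational(-33, 4), J))
Mul(Function('u')(-26, 32), 45) = Mul(Mul(Rational(-33, 4), -26), 45) = Mul(Rational(429, 2), 45) = Rational(19305, 2)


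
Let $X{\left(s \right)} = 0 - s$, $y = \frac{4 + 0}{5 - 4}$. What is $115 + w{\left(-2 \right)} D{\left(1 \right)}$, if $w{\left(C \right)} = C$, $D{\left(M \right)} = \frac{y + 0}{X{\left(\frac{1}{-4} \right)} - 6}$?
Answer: $\frac{2677}{23} \approx 116.39$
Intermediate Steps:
$y = 4$ ($y = \frac{4}{1} = 4 \cdot 1 = 4$)
$X{\left(s \right)} = - s$
$D{\left(M \right)} = - \frac{16}{23}$ ($D{\left(M \right)} = \frac{4 + 0}{- \frac{1}{-4} - 6} = \frac{4}{\left(-1\right) \left(- \frac{1}{4}\right) - 6} = \frac{4}{\frac{1}{4} - 6} = \frac{4}{- \frac{23}{4}} = 4 \left(- \frac{4}{23}\right) = - \frac{16}{23}$)
$115 + w{\left(-2 \right)} D{\left(1 \right)} = 115 - - \frac{32}{23} = 115 + \frac{32}{23} = \frac{2677}{23}$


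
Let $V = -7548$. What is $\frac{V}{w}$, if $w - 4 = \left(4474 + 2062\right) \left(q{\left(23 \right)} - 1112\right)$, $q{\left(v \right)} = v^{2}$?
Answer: $\frac{1887}{952621} \approx 0.0019809$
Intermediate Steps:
$w = -3810484$ ($w = 4 + \left(4474 + 2062\right) \left(23^{2} - 1112\right) = 4 + 6536 \left(529 - 1112\right) = 4 + 6536 \left(-583\right) = 4 - 3810488 = -3810484$)
$\frac{V}{w} = - \frac{7548}{-3810484} = \left(-7548\right) \left(- \frac{1}{3810484}\right) = \frac{1887}{952621}$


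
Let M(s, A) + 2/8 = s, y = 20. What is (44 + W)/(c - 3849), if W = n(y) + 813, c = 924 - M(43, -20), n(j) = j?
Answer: -3508/11871 ≈ -0.29551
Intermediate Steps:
M(s, A) = -¼ + s
c = 3525/4 (c = 924 - (-¼ + 43) = 924 - 1*171/4 = 924 - 171/4 = 3525/4 ≈ 881.25)
W = 833 (W = 20 + 813 = 833)
(44 + W)/(c - 3849) = (44 + 833)/(3525/4 - 3849) = 877/(-11871/4) = 877*(-4/11871) = -3508/11871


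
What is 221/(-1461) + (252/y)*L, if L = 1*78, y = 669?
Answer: 9523189/325803 ≈ 29.230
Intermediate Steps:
L = 78
221/(-1461) + (252/y)*L = 221/(-1461) + (252/669)*78 = 221*(-1/1461) + (252*(1/669))*78 = -221/1461 + (84/223)*78 = -221/1461 + 6552/223 = 9523189/325803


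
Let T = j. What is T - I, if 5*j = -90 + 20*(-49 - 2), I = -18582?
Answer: 18360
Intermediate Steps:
j = -222 (j = (-90 + 20*(-49 - 2))/5 = (-90 + 20*(-51))/5 = (-90 - 1020)/5 = (1/5)*(-1110) = -222)
T = -222
T - I = -222 - 1*(-18582) = -222 + 18582 = 18360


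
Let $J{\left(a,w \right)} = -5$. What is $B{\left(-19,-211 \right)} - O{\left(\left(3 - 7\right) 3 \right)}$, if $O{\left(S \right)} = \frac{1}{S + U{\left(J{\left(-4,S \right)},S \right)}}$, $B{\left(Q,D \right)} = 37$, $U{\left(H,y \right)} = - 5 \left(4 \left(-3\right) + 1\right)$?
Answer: $\frac{1590}{43} \approx 36.977$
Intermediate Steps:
$U{\left(H,y \right)} = 55$ ($U{\left(H,y \right)} = - 5 \left(-12 + 1\right) = \left(-5\right) \left(-11\right) = 55$)
$O{\left(S \right)} = \frac{1}{55 + S}$ ($O{\left(S \right)} = \frac{1}{S + 55} = \frac{1}{55 + S}$)
$B{\left(-19,-211 \right)} - O{\left(\left(3 - 7\right) 3 \right)} = 37 - \frac{1}{55 + \left(3 - 7\right) 3} = 37 - \frac{1}{55 - 12} = 37 - \frac{1}{43} = \frac{1590}{43}$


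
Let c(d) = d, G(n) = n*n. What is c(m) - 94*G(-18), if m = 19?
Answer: -30437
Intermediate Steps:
G(n) = n²
c(m) - 94*G(-18) = 19 - 94*(-18)² = 19 - 94*324 = 19 - 30456 = -30437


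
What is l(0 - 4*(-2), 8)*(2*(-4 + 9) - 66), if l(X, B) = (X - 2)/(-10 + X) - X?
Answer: 616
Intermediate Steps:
l(X, B) = -X + (-2 + X)/(-10 + X) (l(X, B) = (-2 + X)/(-10 + X) - X = -X + (-2 + X)/(-10 + X))
l(0 - 4*(-2), 8)*(2*(-4 + 9) - 66) = ((-2 - (0 - 4*(-2))² + 11*(0 - 4*(-2)))/(-10 + (0 - 4*(-2))))*(2*(-4 + 9) - 66) = ((-2 - (0 + 8)² + 11*(0 + 8))/(-10 + (0 + 8)))*(2*5 - 66) = ((-2 - 1*8² + 11*8)/(-10 + 8))*(10 - 66) = ((-2 - 1*64 + 88)/(-2))*(-56) = -(-2 - 64 + 88)/2*(-56) = -½*22*(-56) = -11*(-56) = 616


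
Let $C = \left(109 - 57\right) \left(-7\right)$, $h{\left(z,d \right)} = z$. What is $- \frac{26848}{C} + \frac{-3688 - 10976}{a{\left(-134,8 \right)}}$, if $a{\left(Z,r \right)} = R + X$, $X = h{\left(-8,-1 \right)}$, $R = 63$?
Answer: $- \frac{965264}{5005} \approx -192.86$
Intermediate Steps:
$X = -8$
$a{\left(Z,r \right)} = 55$ ($a{\left(Z,r \right)} = 63 - 8 = 55$)
$C = -364$ ($C = 52 \left(-7\right) = -364$)
$- \frac{26848}{C} + \frac{-3688 - 10976}{a{\left(-134,8 \right)}} = - \frac{26848}{-364} + \frac{-3688 - 10976}{55} = \left(-26848\right) \left(- \frac{1}{364}\right) - \frac{14664}{55} = \frac{6712}{91} - \frac{14664}{55} = - \frac{965264}{5005}$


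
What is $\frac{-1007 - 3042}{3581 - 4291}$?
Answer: $\frac{4049}{710} \approx 5.7028$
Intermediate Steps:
$\frac{-1007 - 3042}{3581 - 4291} = - \frac{4049}{-710} = \left(-4049\right) \left(- \frac{1}{710}\right) = \frac{4049}{710}$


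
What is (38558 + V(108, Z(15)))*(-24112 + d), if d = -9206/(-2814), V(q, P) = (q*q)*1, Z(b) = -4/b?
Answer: -1703579507782/1407 ≈ -1.2108e+9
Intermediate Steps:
V(q, P) = q**2 (V(q, P) = q**2*1 = q**2)
d = 4603/1407 (d = -9206*(-1/2814) = 4603/1407 ≈ 3.2715)
(38558 + V(108, Z(15)))*(-24112 + d) = (38558 + 108**2)*(-24112 + 4603/1407) = (38558 + 11664)*(-33920981/1407) = 50222*(-33920981/1407) = -1703579507782/1407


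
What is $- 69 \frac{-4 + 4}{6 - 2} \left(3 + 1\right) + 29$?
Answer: $29$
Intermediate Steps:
$- 69 \frac{-4 + 4}{6 - 2} \left(3 + 1\right) + 29 = - 69 \cdot \frac{0}{4} \cdot 4 + 29 = - 69 \cdot 0 \cdot \frac{1}{4} \cdot 4 + 29 = - 69 \cdot 0 \cdot 4 + 29 = \left(-69\right) 0 + 29 = 0 + 29 = 29$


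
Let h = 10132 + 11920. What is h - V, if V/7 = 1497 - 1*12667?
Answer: 100242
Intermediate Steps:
h = 22052
V = -78190 (V = 7*(1497 - 1*12667) = 7*(1497 - 12667) = 7*(-11170) = -78190)
h - V = 22052 - 1*(-78190) = 22052 + 78190 = 100242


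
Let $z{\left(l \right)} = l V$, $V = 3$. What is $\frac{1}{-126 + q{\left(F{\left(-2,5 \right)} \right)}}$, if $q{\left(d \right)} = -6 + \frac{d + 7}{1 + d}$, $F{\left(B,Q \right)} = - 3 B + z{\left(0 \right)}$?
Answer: $- \frac{7}{911} \approx -0.0076839$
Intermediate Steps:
$z{\left(l \right)} = 3 l$ ($z{\left(l \right)} = l 3 = 3 l$)
$F{\left(B,Q \right)} = - 3 B$ ($F{\left(B,Q \right)} = - 3 B + 3 \cdot 0 = - 3 B + 0 = - 3 B$)
$q{\left(d \right)} = -6 + \frac{7 + d}{1 + d}$
$\frac{1}{-126 + q{\left(F{\left(-2,5 \right)} \right)}} = \frac{1}{-126 + \frac{1 - 5 \left(\left(-3\right) \left(-2\right)\right)}{1 - -6}} = \frac{1}{-126 + \frac{1 - 30}{1 + 6}} = \frac{1}{-126 + \frac{1 - 30}{7}} = \frac{1}{-126 + \frac{1}{7} \left(-29\right)} = \frac{1}{-126 - \frac{29}{7}} = \frac{1}{- \frac{911}{7}} = - \frac{7}{911}$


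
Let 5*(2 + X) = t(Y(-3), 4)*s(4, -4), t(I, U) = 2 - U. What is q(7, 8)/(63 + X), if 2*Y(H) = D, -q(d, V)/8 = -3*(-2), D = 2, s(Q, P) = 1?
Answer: -80/101 ≈ -0.79208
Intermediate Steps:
q(d, V) = -48 (q(d, V) = -(-24)*(-2) = -8*6 = -48)
Y(H) = 1 (Y(H) = (1/2)*2 = 1)
X = -12/5 (X = -2 + ((2 - 1*4)*1)/5 = -2 + ((2 - 4)*1)/5 = -2 + (-2*1)/5 = -2 + (1/5)*(-2) = -2 - 2/5 = -12/5 ≈ -2.4000)
q(7, 8)/(63 + X) = -48/(63 - 12/5) = -48/(303/5) = (5/303)*(-48) = -80/101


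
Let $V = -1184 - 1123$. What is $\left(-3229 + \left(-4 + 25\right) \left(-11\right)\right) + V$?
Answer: $-5767$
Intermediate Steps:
$V = -2307$
$\left(-3229 + \left(-4 + 25\right) \left(-11\right)\right) + V = \left(-3229 + \left(-4 + 25\right) \left(-11\right)\right) - 2307 = \left(-3229 + 21 \left(-11\right)\right) - 2307 = \left(-3229 - 231\right) - 2307 = -3460 - 2307 = -5767$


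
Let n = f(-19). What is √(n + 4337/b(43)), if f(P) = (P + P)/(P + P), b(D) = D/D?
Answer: 3*√482 ≈ 65.864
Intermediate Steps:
b(D) = 1
f(P) = 1 (f(P) = (2*P)/((2*P)) = (2*P)*(1/(2*P)) = 1)
n = 1
√(n + 4337/b(43)) = √(1 + 4337/1) = √(1 + 4337*1) = √(1 + 4337) = √4338 = 3*√482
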